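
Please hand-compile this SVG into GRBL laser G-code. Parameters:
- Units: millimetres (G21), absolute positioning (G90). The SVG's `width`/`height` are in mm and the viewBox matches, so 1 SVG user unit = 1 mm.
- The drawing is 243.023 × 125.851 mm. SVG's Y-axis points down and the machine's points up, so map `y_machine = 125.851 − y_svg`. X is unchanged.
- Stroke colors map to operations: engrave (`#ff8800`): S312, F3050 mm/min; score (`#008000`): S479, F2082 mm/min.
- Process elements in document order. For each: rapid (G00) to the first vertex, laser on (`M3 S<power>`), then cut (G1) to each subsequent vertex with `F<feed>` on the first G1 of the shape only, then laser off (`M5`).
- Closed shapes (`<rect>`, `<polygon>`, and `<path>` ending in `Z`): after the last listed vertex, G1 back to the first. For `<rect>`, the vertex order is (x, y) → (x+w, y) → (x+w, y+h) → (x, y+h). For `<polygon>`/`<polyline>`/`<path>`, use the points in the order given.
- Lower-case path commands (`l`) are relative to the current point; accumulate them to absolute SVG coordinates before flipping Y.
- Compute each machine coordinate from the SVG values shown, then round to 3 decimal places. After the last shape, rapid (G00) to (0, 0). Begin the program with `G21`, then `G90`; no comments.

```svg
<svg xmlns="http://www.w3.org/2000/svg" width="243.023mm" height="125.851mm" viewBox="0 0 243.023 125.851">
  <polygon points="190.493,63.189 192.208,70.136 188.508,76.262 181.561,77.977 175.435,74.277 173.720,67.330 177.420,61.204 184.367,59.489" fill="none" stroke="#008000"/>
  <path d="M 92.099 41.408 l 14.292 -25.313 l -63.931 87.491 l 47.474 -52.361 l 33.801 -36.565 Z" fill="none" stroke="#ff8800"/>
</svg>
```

G21
G90
G00 X190.493 Y62.662
M3 S479
G1 X192.208 Y55.715 F2082
G1 X188.508 Y49.589
G1 X181.561 Y47.874
G1 X175.435 Y51.574
G1 X173.720 Y58.521
G1 X177.420 Y64.647
G1 X184.367 Y66.362
G1 X190.493 Y62.662
M5
G00 X92.099 Y84.443
M3 S312
G1 X106.391 Y109.756 F3050
G1 X42.460 Y22.265
G1 X89.934 Y74.626
G1 X123.735 Y111.191
G1 X92.099 Y84.443
M5
G00 X0.000 Y0.000

viewBox `0 0 243.023 125.851` with mm width/height → 1 unit = 1 mm. Flip: y_m = 125.851 − y_svg.

**Shape 1** — `<polygon>` regular polygon, stroke `#008000` → score (S479, F2082). Machine vertices: (190.493,62.662) → (192.208,55.715) → (188.508,49.589) → (181.561,47.874) → (175.435,51.574) → (173.720,58.521) → (177.420,64.647) → (184.367,66.362) → (190.493,62.662). Closed: final G1 returns to the first vertex.

**Shape 2** — `<path>` closed polygon, stroke `#ff8800` → engrave (S312, F3050). Machine vertices: (92.099,84.443) → (106.391,109.756) → (42.460,22.265) → (89.934,74.626) → (123.735,111.191) → (92.099,84.443). Closed: final G1 returns to the first vertex.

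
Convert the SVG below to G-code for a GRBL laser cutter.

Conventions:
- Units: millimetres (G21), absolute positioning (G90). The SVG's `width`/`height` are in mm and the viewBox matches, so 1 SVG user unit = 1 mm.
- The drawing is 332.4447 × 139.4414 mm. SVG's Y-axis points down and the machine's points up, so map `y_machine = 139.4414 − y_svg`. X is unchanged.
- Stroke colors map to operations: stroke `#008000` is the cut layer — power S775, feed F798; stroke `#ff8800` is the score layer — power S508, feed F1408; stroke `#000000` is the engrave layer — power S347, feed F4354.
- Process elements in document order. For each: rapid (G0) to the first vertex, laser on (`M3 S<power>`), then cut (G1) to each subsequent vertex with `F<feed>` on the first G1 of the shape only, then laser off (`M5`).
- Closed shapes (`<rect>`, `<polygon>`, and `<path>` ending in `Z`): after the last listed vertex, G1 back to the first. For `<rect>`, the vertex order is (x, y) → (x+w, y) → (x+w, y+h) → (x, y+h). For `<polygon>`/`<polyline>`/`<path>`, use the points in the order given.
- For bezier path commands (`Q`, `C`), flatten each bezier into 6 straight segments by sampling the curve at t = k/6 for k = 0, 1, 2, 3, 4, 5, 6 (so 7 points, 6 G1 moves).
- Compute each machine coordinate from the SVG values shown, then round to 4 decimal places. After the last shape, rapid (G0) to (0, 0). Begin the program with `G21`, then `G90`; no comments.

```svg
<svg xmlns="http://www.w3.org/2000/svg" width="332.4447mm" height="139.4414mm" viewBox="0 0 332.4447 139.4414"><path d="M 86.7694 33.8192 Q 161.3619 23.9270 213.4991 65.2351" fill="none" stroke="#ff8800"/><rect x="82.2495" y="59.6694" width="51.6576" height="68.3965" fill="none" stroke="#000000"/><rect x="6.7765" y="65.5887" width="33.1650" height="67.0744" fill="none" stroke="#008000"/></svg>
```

Since the viewBox matches the mm dimensions, user units are millimetres directly. The only transform is the Y-flip y_m = 139.4414 − y_svg.

Shape 1 is a quadratic bezier drawn with `<path>`. Its stroke #ff8800 means score at S508, F1408. After flipping Y the toolpath is (86.7694,105.6222) → (111.0098,107.4974) → (134.0027,106.5281) → (155.7481,102.7143) → (176.2459,96.0561) → (195.4963,86.5534) → (213.4991,74.2063).

Shape 2 is a rectangle drawn with `<rect>`. Its stroke #000000 means engrave at S347, F4354. After flipping Y the toolpath is (82.2495,79.7720) → (133.9071,79.7720) → (133.9071,11.3755) → (82.2495,11.3755) → (82.2495,79.7720), returning to the start.

Shape 3 is a rectangle drawn with `<rect>`. Its stroke #008000 means cut at S775, F798. After flipping Y the toolpath is (6.7765,73.8527) → (39.9415,73.8527) → (39.9415,6.7783) → (6.7765,6.7783) → (6.7765,73.8527), returning to the start.

G21
G90
G0 X86.7694 Y105.6222
M3 S508
G1 X111.0098 Y107.4974 F1408
G1 X134.0027 Y106.5281
G1 X155.7481 Y102.7143
G1 X176.2459 Y96.0561
G1 X195.4963 Y86.5534
G1 X213.4991 Y74.2063
M5
G0 X82.2495 Y79.7720
M3 S347
G1 X133.9071 Y79.7720 F4354
G1 X133.9071 Y11.3755
G1 X82.2495 Y11.3755
G1 X82.2495 Y79.7720
M5
G0 X6.7765 Y73.8527
M3 S775
G1 X39.9415 Y73.8527 F798
G1 X39.9415 Y6.7783
G1 X6.7765 Y6.7783
G1 X6.7765 Y73.8527
M5
G0 X0.0000 Y0.0000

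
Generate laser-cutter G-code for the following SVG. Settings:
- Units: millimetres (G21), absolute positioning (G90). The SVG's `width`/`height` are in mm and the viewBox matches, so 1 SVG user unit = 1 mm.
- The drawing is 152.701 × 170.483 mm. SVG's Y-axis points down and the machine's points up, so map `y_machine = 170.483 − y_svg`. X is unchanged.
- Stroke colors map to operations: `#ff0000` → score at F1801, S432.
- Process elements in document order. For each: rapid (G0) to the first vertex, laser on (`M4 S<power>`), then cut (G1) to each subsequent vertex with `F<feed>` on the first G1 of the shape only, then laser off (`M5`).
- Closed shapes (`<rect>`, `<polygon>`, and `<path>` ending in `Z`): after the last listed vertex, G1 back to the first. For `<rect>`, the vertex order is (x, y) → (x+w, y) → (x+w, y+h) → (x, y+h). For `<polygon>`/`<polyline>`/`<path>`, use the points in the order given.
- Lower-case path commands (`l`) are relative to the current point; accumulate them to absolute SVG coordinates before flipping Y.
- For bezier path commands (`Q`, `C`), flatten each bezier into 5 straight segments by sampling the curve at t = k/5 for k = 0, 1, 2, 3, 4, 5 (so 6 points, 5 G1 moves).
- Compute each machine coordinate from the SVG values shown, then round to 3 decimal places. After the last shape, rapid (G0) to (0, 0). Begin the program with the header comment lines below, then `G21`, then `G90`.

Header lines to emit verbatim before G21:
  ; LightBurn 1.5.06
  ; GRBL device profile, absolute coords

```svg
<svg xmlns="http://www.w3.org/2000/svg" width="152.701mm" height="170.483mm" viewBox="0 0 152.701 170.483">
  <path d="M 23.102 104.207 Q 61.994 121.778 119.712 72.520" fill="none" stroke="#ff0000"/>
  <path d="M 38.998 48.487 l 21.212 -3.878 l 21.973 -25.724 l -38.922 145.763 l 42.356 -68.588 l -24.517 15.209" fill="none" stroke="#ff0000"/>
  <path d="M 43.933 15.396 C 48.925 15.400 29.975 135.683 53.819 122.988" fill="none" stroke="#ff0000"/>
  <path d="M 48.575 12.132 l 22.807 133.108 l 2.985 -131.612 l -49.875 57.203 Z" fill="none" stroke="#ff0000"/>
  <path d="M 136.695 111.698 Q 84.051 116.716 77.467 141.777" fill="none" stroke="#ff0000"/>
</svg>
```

Since the viewBox matches the mm dimensions, user units are millimetres directly. The only transform is the Y-flip y_m = 170.483 − y_svg.

Shape 1 is a quadratic bezier drawn with `<path>`. Its stroke #ff0000 means score at S432, F1801. After flipping Y the toolpath is (23.102,66.276) → (39.412,61.921) → (57.228,62.912) → (76.550,69.249) → (97.378,80.933) → (119.712,97.963).

Shape 2 is a open polyline drawn with `<path>`. Its stroke #ff0000 means score at S432, F1801. After flipping Y the toolpath is (38.998,121.996) → (60.210,125.874) → (82.183,151.598) → (43.261,5.835) → (85.617,74.423) → (61.100,59.214).

Shape 3 is a cubic bezier drawn with `<path>`. Its stroke #ff0000 means score at S432, F1801. After flipping Y the toolpath is (43.933,155.087) → (44.589,142.677) → (42.702,113.557) → (41.476,79.882) → (44.114,53.809) → (53.819,47.495).

Shape 4 is a closed polygon drawn with `<path>`. Its stroke #ff0000 means score at S432, F1801. After flipping Y the toolpath is (48.575,158.351) → (71.382,25.243) → (74.367,156.855) → (24.492,99.652) → (48.575,158.351), returning to the start.

Shape 5 is a quadratic bezier drawn with `<path>`. Its stroke #ff0000 means score at S432, F1801. After flipping Y the toolpath is (136.695,58.785) → (117.480,55.976) → (101.949,51.564) → (90.104,45.548) → (81.943,37.929) → (77.467,28.706).

; LightBurn 1.5.06
; GRBL device profile, absolute coords
G21
G90
G0 X23.102 Y66.276
M4 S432
G1 X39.412 Y61.921 F1801
G1 X57.228 Y62.912
G1 X76.550 Y69.249
G1 X97.378 Y80.933
G1 X119.712 Y97.963
M5
G0 X38.998 Y121.996
M4 S432
G1 X60.210 Y125.874 F1801
G1 X82.183 Y151.598
G1 X43.261 Y5.835
G1 X85.617 Y74.423
G1 X61.100 Y59.214
M5
G0 X43.933 Y155.087
M4 S432
G1 X44.589 Y142.677 F1801
G1 X42.702 Y113.557
G1 X41.476 Y79.882
G1 X44.114 Y53.809
G1 X53.819 Y47.495
M5
G0 X48.575 Y158.351
M4 S432
G1 X71.382 Y25.243 F1801
G1 X74.367 Y156.855
G1 X24.492 Y99.652
G1 X48.575 Y158.351
M5
G0 X136.695 Y58.785
M4 S432
G1 X117.480 Y55.976 F1801
G1 X101.949 Y51.564
G1 X90.104 Y45.548
G1 X81.943 Y37.929
G1 X77.467 Y28.706
M5
G0 X0.000 Y0.000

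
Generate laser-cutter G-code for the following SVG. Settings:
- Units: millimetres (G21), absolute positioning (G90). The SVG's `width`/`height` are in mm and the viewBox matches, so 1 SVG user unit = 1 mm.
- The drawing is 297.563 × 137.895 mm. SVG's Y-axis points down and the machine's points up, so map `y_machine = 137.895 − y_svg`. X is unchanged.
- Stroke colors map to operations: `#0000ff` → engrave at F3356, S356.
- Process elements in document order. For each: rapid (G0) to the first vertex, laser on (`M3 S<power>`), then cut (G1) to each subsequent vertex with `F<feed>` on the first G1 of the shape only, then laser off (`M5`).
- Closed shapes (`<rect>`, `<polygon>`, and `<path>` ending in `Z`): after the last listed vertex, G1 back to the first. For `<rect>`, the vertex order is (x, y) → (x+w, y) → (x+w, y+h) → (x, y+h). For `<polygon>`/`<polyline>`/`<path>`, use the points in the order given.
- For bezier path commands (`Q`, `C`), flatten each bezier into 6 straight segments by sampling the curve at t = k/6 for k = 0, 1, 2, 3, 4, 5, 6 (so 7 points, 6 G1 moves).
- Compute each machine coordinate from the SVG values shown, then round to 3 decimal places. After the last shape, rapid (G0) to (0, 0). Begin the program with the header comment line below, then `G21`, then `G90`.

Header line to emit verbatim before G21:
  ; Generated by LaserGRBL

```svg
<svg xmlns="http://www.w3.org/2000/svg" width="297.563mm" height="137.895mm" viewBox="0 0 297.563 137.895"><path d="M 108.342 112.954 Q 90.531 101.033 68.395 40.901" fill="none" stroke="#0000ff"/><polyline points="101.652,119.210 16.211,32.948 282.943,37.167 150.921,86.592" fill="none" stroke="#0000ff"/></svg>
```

1 u = 1 mm; y_m = 137.895 − y.

[1] `<path>` quadratic bezier, #0000ff→engrave S356 F3356: (108.342,24.941) → (102.285,30.254) → (95.987,38.245) → (89.450,48.915) → (82.672,62.263) → (75.654,78.289) → (68.395,96.994)

[2] `<polyline>` open polyline, #0000ff→engrave S356 F3356: (101.652,18.685) → (16.211,104.947) → (282.943,100.728) → (150.921,51.303)

; Generated by LaserGRBL
G21
G90
G0 X108.342 Y24.941
M3 S356
G1 X102.285 Y30.254 F3356
G1 X95.987 Y38.245
G1 X89.450 Y48.915
G1 X82.672 Y62.263
G1 X75.654 Y78.289
G1 X68.395 Y96.994
M5
G0 X101.652 Y18.685
M3 S356
G1 X16.211 Y104.947 F3356
G1 X282.943 Y100.728
G1 X150.921 Y51.303
M5
G0 X0.000 Y0.000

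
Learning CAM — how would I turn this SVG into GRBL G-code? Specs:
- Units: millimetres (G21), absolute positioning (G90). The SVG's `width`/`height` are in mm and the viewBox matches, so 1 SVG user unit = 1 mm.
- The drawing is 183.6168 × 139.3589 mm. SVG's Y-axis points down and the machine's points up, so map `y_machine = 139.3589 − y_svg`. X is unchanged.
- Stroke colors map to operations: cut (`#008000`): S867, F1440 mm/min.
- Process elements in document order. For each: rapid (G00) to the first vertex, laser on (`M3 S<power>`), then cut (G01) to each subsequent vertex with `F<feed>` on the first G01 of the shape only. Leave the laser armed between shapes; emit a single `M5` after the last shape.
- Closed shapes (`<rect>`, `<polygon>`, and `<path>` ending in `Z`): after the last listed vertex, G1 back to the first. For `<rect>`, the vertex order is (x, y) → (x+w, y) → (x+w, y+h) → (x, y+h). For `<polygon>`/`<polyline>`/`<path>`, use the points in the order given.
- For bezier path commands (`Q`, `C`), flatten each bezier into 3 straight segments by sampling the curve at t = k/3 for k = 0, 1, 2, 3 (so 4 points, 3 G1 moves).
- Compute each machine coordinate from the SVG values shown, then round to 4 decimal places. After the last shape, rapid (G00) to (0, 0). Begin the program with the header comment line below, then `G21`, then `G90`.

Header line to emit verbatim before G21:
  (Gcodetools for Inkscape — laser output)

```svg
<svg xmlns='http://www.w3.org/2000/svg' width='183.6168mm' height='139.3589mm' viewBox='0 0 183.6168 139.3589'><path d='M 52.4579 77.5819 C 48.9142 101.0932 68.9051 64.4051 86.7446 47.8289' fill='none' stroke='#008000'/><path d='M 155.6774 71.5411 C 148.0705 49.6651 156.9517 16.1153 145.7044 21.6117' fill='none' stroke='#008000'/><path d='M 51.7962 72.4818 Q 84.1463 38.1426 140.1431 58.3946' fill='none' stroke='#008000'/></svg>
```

(Gcodetools for Inkscape — laser output)
G21
G90
G00 X52.4579 Y61.7770
M3 S867
G01 X55.8077 Y55.3577 F1440
G01 X69.1393 Y71.2243
G01 X86.7446 Y91.5300
G00 X155.6774 Y67.8178
M3 S867
G01 X152.2104 Y91.7065 F1440
G01 X151.5984 Y112.1067
G01 X145.7044 Y117.7472
G00 X51.7962 Y66.8771
M3 S867
G01 X75.9903 Y83.7042 F1440
G01 X105.4393 Y88.3999
G01 X140.1431 Y80.9643
M5
G00 X0.0000 Y0.0000

Since the viewBox matches the mm dimensions, user units are millimetres directly. The only transform is the Y-flip y_m = 139.3589 − y_svg.

Shape 1 is a cubic bezier drawn with `<path>`. Its stroke #008000 means cut at S867, F1440. After flipping Y the toolpath is (52.4579,61.7770) → (55.8077,55.3577) → (69.1393,71.2243) → (86.7446,91.5300).

Shape 2 is a cubic bezier drawn with `<path>`. Its stroke #008000 means cut at S867, F1440. After flipping Y the toolpath is (155.6774,67.8178) → (152.2104,91.7065) → (151.5984,112.1067) → (145.7044,117.7472).

Shape 3 is a quadratic bezier drawn with `<path>`. Its stroke #008000 means cut at S867, F1440. After flipping Y the toolpath is (51.7962,66.8771) → (75.9903,83.7042) → (105.4393,88.3999) → (140.1431,80.9643).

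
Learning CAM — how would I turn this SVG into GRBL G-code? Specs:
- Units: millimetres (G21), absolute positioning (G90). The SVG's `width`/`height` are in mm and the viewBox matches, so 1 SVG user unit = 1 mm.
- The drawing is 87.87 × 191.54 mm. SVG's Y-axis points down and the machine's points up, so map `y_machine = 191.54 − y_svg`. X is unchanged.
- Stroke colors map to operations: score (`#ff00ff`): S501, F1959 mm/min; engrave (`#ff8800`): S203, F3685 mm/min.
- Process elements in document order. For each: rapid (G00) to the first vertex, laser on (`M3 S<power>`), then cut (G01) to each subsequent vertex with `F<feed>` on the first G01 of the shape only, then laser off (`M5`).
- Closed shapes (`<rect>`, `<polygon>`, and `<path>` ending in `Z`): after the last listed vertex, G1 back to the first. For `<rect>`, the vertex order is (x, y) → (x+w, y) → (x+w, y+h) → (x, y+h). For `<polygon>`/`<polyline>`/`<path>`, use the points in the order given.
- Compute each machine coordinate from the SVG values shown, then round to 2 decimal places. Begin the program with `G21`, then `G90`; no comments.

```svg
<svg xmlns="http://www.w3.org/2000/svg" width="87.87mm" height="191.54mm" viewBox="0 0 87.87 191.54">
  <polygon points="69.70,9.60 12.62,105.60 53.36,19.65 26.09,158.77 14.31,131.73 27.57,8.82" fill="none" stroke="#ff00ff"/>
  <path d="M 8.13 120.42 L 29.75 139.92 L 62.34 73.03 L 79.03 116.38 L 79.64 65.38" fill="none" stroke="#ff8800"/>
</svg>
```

G21
G90
G00 X69.70 Y181.94
M3 S501
G01 X12.62 Y85.94 F1959
G01 X53.36 Y171.89
G01 X26.09 Y32.77
G01 X14.31 Y59.81
G01 X27.57 Y182.72
G01 X69.70 Y181.94
M5
G00 X8.13 Y71.12
M3 S203
G01 X29.75 Y51.62 F3685
G01 X62.34 Y118.51
G01 X79.03 Y75.16
G01 X79.64 Y126.16
M5

1 u = 1 mm; y_m = 191.54 − y.

[1] `<polygon>` closed polygon, #ff00ff→score S501 F1959: (69.70,181.94) → (12.62,85.94) → (53.36,171.89) → (26.09,32.77) → (14.31,59.81) → (27.57,182.72) → (69.70,181.94) (closed)

[2] `<path>` open polyline, #ff8800→engrave S203 F3685: (8.13,71.12) → (29.75,51.62) → (62.34,118.51) → (79.03,75.16) → (79.64,126.16)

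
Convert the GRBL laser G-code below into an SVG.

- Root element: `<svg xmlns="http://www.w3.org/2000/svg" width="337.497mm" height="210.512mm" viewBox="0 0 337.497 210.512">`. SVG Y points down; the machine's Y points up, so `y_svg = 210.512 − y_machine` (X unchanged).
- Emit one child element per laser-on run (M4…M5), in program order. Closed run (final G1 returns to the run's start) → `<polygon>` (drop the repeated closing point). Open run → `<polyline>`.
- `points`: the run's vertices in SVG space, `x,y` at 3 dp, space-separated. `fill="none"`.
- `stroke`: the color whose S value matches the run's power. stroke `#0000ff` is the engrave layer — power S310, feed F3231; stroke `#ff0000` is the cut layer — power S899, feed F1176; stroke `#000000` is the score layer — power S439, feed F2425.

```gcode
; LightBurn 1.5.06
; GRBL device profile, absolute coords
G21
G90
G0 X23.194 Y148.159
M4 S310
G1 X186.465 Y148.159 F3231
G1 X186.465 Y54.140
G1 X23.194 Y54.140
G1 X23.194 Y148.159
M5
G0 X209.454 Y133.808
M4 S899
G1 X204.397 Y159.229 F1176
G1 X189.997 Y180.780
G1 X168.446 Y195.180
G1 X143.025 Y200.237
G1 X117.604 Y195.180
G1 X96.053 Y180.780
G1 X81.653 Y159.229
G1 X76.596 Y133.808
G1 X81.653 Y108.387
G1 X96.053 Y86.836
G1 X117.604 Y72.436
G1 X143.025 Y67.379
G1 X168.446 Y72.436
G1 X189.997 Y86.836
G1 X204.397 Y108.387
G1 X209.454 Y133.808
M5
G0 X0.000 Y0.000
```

Each laser-on run becomes one SVG element. Flip Y back into SVG space with y_svg = 210.512 − y_machine.

Run 1: the run's S310 means `#0000ff` (engrave). The run returns to its start, so emit a `<polygon>` with points (Y-flipped): 23.194,62.353 186.465,62.353 186.465,156.372 23.194,156.372.

Run 2: power S899 maps to stroke `#ff0000` (cut). The run returns to its start, so emit a `<polygon>` with points (Y-flipped): 209.454,76.704 204.397,51.283 189.997,29.732 168.446,15.332 143.025,10.275 117.604,15.332 96.053,29.732 81.653,51.283 76.596,76.704 81.653,102.125 96.053,123.676 117.604,138.076 143.025,143.133 168.446,138.076 189.997,123.676 204.397,102.125.

<svg xmlns="http://www.w3.org/2000/svg" width="337.497mm" height="210.512mm" viewBox="0 0 337.497 210.512">
  <polygon points="23.194,62.353 186.465,62.353 186.465,156.372 23.194,156.372" fill="none" stroke="#0000ff"/>
  <polygon points="209.454,76.704 204.397,51.283 189.997,29.732 168.446,15.332 143.025,10.275 117.604,15.332 96.053,29.732 81.653,51.283 76.596,76.704 81.653,102.125 96.053,123.676 117.604,138.076 143.025,143.133 168.446,138.076 189.997,123.676 204.397,102.125" fill="none" stroke="#ff0000"/>
</svg>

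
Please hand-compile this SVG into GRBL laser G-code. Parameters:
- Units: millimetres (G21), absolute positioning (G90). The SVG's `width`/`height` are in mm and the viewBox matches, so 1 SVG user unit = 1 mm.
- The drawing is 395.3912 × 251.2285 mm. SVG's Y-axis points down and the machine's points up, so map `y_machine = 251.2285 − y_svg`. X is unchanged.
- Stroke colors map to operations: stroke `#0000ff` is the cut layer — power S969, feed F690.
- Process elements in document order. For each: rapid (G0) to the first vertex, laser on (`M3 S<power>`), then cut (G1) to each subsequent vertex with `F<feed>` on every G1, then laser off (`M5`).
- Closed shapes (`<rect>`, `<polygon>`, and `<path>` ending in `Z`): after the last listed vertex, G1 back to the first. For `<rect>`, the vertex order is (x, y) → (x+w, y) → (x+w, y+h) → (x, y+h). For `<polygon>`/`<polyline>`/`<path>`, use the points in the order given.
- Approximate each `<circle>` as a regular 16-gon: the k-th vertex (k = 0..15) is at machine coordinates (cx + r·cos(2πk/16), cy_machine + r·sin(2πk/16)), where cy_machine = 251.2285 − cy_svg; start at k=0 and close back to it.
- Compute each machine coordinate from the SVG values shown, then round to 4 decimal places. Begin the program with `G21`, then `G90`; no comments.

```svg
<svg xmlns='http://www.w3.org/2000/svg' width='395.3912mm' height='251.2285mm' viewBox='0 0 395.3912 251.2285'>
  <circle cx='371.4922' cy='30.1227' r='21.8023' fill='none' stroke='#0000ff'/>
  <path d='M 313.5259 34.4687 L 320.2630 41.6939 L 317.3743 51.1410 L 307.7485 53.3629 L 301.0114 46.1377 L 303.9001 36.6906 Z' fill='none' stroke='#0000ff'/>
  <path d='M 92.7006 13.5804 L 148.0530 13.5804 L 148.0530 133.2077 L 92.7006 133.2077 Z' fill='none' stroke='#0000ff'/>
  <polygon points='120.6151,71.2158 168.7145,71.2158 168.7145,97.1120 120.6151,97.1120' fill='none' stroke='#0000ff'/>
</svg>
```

Since the viewBox matches the mm dimensions, user units are millimetres directly. The only transform is the Y-flip y_m = 251.2285 − y_svg.

Shape 1 is a circle drawn with `<circle>`. Its stroke #0000ff means cut at S969, F690. After flipping Y the toolpath is (393.2945,221.1058) → (391.6349,229.4492) → (386.9088,236.5224) → (379.8356,241.2485) → (371.4922,242.9081) → (363.1488,241.2485) → (356.0756,236.5224) → (351.3495,229.4492) → (349.6899,221.1058) → (351.3495,212.7624) → (356.0756,205.6892) → (363.1488,200.9631) → (371.4922,199.3035) → (379.8356,200.9631) → (386.9088,205.6892) → (391.6349,212.7624) → (393.2945,221.1058), returning to the start.

Shape 2 is a regular polygon drawn with `<path>`. Its stroke #0000ff means cut at S969, F690. After flipping Y the toolpath is (313.5259,216.7598) → (320.2630,209.5346) → (317.3743,200.0875) → (307.7485,197.8656) → (301.0114,205.0908) → (303.9001,214.5379) → (313.5259,216.7598), returning to the start.

Shape 3 is a rectangle drawn with `<path>`. Its stroke #0000ff means cut at S969, F690. After flipping Y the toolpath is (92.7006,237.6481) → (148.0530,237.6481) → (148.0530,118.0208) → (92.7006,118.0208) → (92.7006,237.6481), returning to the start.

Shape 4 is a rectangle drawn with `<polygon>`. Its stroke #0000ff means cut at S969, F690. After flipping Y the toolpath is (120.6151,180.0127) → (168.7145,180.0127) → (168.7145,154.1165) → (120.6151,154.1165) → (120.6151,180.0127), returning to the start.

G21
G90
G0 X393.2945 Y221.1058
M3 S969
G1 X391.6349 Y229.4492 F690
G1 X386.9088 Y236.5224 F690
G1 X379.8356 Y241.2485 F690
G1 X371.4922 Y242.9081 F690
G1 X363.1488 Y241.2485 F690
G1 X356.0756 Y236.5224 F690
G1 X351.3495 Y229.4492 F690
G1 X349.6899 Y221.1058 F690
G1 X351.3495 Y212.7624 F690
G1 X356.0756 Y205.6892 F690
G1 X363.1488 Y200.9631 F690
G1 X371.4922 Y199.3035 F690
G1 X379.8356 Y200.9631 F690
G1 X386.9088 Y205.6892 F690
G1 X391.6349 Y212.7624 F690
G1 X393.2945 Y221.1058 F690
M5
G0 X313.5259 Y216.7598
M3 S969
G1 X320.2630 Y209.5346 F690
G1 X317.3743 Y200.0875 F690
G1 X307.7485 Y197.8656 F690
G1 X301.0114 Y205.0908 F690
G1 X303.9001 Y214.5379 F690
G1 X313.5259 Y216.7598 F690
M5
G0 X92.7006 Y237.6481
M3 S969
G1 X148.0530 Y237.6481 F690
G1 X148.0530 Y118.0208 F690
G1 X92.7006 Y118.0208 F690
G1 X92.7006 Y237.6481 F690
M5
G0 X120.6151 Y180.0127
M3 S969
G1 X168.7145 Y180.0127 F690
G1 X168.7145 Y154.1165 F690
G1 X120.6151 Y154.1165 F690
G1 X120.6151 Y180.0127 F690
M5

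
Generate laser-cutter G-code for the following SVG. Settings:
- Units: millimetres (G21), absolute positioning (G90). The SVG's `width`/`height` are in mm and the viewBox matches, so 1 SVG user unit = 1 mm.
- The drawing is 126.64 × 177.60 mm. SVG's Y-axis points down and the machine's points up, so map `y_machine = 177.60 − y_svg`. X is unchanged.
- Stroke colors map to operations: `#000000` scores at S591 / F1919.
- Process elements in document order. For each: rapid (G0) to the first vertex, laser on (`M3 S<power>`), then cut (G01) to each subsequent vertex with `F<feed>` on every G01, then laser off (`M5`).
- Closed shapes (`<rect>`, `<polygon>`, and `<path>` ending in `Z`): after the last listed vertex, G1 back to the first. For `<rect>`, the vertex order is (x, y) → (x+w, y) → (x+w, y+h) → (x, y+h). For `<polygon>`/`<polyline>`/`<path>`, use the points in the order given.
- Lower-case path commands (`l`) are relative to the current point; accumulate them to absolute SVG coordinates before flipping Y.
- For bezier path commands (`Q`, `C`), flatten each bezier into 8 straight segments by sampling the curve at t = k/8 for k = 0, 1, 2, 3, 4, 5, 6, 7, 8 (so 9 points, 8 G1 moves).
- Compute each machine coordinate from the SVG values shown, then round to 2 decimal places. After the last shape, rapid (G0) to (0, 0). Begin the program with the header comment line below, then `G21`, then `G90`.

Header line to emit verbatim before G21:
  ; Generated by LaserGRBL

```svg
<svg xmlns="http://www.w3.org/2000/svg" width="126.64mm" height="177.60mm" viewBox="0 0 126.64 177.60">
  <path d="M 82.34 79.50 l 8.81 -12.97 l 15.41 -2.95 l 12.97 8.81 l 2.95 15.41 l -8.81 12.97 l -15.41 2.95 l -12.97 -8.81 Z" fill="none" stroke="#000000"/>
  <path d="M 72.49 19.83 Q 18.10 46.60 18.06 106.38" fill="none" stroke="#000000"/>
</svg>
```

1 u = 1 mm; y_m = 177.60 − y.

[1] `<path>` regular polygon, #000000→score S591 F1919: (82.34,98.10) → (91.15,111.07) → (106.56,114.02) → (119.53,105.21) → (122.48,89.80) → (113.67,76.83) → (98.26,73.88) → (85.29,82.69) → (82.34,98.10) (closed)

[2] `<path>` quadratic bezier, #000000→score S591 F1919: (72.49,157.77) → (59.74,150.56) → (48.69,142.32) → (39.34,133.05) → (31.69,122.75) → (25.73,111.41) → (21.48,99.05) → (18.92,85.65) → (18.06,71.22)

; Generated by LaserGRBL
G21
G90
G0 X82.34 Y98.10
M3 S591
G01 X91.15 Y111.07 F1919
G01 X106.56 Y114.02 F1919
G01 X119.53 Y105.21 F1919
G01 X122.48 Y89.80 F1919
G01 X113.67 Y76.83 F1919
G01 X98.26 Y73.88 F1919
G01 X85.29 Y82.69 F1919
G01 X82.34 Y98.10 F1919
M5
G0 X72.49 Y157.77
M3 S591
G01 X59.74 Y150.56 F1919
G01 X48.69 Y142.32 F1919
G01 X39.34 Y133.05 F1919
G01 X31.69 Y122.75 F1919
G01 X25.73 Y111.41 F1919
G01 X21.48 Y99.05 F1919
G01 X18.92 Y85.65 F1919
G01 X18.06 Y71.22 F1919
M5
G0 X0.00 Y0.00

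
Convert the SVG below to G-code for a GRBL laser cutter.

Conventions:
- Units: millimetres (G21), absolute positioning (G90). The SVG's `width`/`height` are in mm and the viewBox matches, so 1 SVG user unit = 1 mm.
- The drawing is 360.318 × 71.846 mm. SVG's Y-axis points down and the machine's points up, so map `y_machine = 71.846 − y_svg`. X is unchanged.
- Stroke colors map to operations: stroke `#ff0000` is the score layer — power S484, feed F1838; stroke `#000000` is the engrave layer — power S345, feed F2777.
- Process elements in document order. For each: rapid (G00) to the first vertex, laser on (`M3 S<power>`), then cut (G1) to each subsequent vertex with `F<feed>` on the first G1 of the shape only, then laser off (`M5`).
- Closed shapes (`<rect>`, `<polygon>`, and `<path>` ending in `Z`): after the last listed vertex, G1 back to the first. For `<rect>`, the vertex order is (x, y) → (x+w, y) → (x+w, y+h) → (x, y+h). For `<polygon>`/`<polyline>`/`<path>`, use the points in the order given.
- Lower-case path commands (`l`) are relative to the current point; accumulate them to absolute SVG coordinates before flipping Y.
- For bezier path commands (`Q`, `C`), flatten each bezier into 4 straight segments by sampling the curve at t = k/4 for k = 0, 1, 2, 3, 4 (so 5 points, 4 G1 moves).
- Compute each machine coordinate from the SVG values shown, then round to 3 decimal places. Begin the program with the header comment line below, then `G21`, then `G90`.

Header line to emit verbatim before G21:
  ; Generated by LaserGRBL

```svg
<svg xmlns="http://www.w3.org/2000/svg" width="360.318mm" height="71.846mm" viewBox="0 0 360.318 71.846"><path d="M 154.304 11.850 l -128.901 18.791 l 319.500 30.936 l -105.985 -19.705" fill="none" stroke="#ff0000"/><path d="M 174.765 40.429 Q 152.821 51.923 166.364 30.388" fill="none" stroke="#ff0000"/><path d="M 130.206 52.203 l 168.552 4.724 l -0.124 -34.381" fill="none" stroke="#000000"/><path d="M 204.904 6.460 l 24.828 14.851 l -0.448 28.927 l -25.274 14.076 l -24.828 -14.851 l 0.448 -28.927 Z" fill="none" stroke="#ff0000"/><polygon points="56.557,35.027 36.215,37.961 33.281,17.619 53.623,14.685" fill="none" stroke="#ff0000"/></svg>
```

1 u = 1 mm; y_m = 71.846 − y.

[1] `<path>` open polyline, #ff0000→score S484 F1838: (154.304,59.996) → (25.403,41.205) → (344.903,10.269) → (238.918,29.974)

[2] `<path>` quadratic bezier, #ff0000→score S484 F1838: (174.765,31.417) → (166.011,27.734) → (161.693,28.180) → (161.810,32.755) → (166.364,41.458)

[3] `<path>` open polyline, #000000→engrave S345 F2777: (130.206,19.643) → (298.758,14.919) → (298.634,49.300)

[4] `<path>` regular polygon, #ff0000→score S484 F1838: (204.904,65.386) → (229.732,50.535) → (229.284,21.608) → (204.010,7.532) → (179.182,22.383) → (179.630,51.310) → (204.904,65.386) (closed)

[5] `<polygon>` regular polygon, #ff0000→score S484 F1838: (56.557,36.819) → (36.215,33.885) → (33.281,54.227) → (53.623,57.161) → (56.557,36.819) (closed)

; Generated by LaserGRBL
G21
G90
G00 X154.304 Y59.996
M3 S484
G1 X25.403 Y41.205 F1838
G1 X344.903 Y10.269
G1 X238.918 Y29.974
M5
G00 X174.765 Y31.417
M3 S484
G1 X166.011 Y27.734 F1838
G1 X161.693 Y28.180
G1 X161.810 Y32.755
G1 X166.364 Y41.458
M5
G00 X130.206 Y19.643
M3 S345
G1 X298.758 Y14.919 F2777
G1 X298.634 Y49.300
M5
G00 X204.904 Y65.386
M3 S484
G1 X229.732 Y50.535 F1838
G1 X229.284 Y21.608
G1 X204.010 Y7.532
G1 X179.182 Y22.383
G1 X179.630 Y51.310
G1 X204.904 Y65.386
M5
G00 X56.557 Y36.819
M3 S484
G1 X36.215 Y33.885 F1838
G1 X33.281 Y54.227
G1 X53.623 Y57.161
G1 X56.557 Y36.819
M5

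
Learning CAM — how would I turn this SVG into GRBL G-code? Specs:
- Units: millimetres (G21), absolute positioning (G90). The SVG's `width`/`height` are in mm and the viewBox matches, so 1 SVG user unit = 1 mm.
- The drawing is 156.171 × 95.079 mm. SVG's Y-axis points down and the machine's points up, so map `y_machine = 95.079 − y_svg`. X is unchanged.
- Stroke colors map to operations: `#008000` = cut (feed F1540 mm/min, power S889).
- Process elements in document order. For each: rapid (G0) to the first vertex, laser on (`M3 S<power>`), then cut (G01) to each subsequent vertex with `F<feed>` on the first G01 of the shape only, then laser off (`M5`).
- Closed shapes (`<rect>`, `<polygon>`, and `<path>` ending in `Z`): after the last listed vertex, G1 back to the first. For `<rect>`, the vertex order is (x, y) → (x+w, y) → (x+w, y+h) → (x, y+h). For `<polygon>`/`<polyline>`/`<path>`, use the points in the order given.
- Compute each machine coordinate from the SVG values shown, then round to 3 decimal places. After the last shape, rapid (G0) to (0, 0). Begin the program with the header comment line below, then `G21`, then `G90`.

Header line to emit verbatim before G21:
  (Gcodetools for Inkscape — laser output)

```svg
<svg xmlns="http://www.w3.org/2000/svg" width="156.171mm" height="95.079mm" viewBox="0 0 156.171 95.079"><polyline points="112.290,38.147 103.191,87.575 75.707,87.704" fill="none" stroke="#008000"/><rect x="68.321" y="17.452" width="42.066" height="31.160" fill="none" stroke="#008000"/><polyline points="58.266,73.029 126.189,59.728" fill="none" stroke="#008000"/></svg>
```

(Gcodetools for Inkscape — laser output)
G21
G90
G0 X112.290 Y56.932
M3 S889
G01 X103.191 Y7.504 F1540
G01 X75.707 Y7.375
M5
G0 X68.321 Y77.627
M3 S889
G01 X110.387 Y77.627 F1540
G01 X110.387 Y46.467
G01 X68.321 Y46.467
G01 X68.321 Y77.627
M5
G0 X58.266 Y22.050
M3 S889
G01 X126.189 Y35.351 F1540
M5
G0 X0.000 Y0.000

1 u = 1 mm; y_m = 95.079 − y.

[1] `<polyline>` open polyline, #008000→cut S889 F1540: (112.290,56.932) → (103.191,7.504) → (75.707,7.375)

[2] `<rect>` rectangle, #008000→cut S889 F1540: (68.321,77.627) → (110.387,77.627) → (110.387,46.467) → (68.321,46.467) → (68.321,77.627) (closed)

[3] `<polyline>` line segment, #008000→cut S889 F1540: (58.266,22.050) → (126.189,35.351)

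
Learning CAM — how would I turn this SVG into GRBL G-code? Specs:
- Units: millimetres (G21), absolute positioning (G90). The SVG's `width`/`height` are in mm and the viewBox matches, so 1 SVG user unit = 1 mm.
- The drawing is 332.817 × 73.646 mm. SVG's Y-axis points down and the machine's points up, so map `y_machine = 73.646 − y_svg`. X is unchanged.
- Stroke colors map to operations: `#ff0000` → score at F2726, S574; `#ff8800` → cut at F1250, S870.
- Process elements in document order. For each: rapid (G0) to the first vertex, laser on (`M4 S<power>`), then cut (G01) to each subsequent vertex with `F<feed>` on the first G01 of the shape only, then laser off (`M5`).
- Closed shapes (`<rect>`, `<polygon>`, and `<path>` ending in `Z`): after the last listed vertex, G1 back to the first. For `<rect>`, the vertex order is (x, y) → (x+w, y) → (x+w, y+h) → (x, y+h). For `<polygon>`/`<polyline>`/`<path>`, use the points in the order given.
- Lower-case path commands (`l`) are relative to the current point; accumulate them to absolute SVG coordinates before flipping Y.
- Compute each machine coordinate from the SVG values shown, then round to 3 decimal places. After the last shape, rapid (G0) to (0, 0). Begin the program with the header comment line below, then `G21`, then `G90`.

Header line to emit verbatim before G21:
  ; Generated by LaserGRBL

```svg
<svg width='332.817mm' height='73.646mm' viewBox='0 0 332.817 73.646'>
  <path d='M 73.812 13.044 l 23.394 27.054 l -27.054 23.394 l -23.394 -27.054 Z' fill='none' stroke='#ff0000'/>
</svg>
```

; Generated by LaserGRBL
G21
G90
G0 X73.812 Y60.602
M4 S574
G01 X97.206 Y33.548 F2726
G01 X70.152 Y10.154
G01 X46.758 Y37.208
G01 X73.812 Y60.602
M5
G0 X0.000 Y0.000

Since the viewBox matches the mm dimensions, user units are millimetres directly. The only transform is the Y-flip y_m = 73.646 − y_svg.

Shape 1 is a regular polygon drawn with `<path>`. Its stroke #ff0000 means score at S574, F2726. After flipping Y the toolpath is (73.812,60.602) → (97.206,33.548) → (70.152,10.154) → (46.758,37.208) → (73.812,60.602), returning to the start.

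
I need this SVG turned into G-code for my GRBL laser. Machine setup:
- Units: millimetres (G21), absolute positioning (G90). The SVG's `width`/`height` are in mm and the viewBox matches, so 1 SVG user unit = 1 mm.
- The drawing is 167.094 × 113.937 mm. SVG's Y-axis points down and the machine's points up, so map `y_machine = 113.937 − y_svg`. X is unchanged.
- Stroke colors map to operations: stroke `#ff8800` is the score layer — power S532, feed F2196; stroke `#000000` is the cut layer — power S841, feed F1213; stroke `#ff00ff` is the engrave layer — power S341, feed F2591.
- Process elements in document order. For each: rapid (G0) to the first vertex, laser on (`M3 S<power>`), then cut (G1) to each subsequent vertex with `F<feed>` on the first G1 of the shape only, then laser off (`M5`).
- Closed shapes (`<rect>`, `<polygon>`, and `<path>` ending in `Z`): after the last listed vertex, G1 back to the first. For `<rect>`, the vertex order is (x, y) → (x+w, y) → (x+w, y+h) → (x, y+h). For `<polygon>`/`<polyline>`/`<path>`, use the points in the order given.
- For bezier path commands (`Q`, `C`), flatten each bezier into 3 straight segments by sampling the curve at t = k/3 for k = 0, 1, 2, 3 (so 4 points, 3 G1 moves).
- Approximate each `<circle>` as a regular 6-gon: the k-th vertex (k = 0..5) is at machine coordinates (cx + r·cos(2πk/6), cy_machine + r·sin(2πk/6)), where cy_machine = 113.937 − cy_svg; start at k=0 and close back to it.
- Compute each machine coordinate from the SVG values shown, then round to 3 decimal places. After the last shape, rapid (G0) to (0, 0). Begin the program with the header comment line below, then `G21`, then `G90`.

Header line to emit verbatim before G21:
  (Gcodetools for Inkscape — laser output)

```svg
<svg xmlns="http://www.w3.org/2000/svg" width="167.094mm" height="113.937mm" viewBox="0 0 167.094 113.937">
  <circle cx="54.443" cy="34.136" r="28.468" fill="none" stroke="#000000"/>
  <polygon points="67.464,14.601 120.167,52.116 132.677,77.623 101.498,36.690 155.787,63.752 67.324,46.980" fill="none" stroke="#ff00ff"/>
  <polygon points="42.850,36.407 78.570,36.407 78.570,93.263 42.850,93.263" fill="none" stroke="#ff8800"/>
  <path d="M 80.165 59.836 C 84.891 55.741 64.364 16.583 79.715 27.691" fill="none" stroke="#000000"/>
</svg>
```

1 u = 1 mm; y_m = 113.937 − y.

[1] `<circle>` circle, #000000→cut S841 F1213: (82.911,79.801) → (68.677,104.455) → (40.209,104.455) → (25.975,79.801) → (40.209,55.147) → (68.677,55.147) → (82.911,79.801) (closed)

[2] `<polygon>` closed polygon, #ff00ff→engrave S341 F2591: (67.464,99.336) → (120.167,61.821) → (132.677,36.314) → (101.498,77.247) → (155.787,50.185) → (67.324,66.957) → (67.464,99.336) (closed)

[3] `<polygon>` rectangle, #ff8800→score S532 F2196: (42.850,77.530) → (78.570,77.530) → (78.570,20.674) → (42.850,20.674) → (42.850,77.530) (closed)

[4] `<path>` cubic bezier, #000000→cut S841 F1213: (80.165,54.101) → (78.737,66.723) → (74.059,83.759) → (79.715,86.246)

(Gcodetools for Inkscape — laser output)
G21
G90
G0 X82.911 Y79.801
M3 S841
G1 X68.677 Y104.455 F1213
G1 X40.209 Y104.455
G1 X25.975 Y79.801
G1 X40.209 Y55.147
G1 X68.677 Y55.147
G1 X82.911 Y79.801
M5
G0 X67.464 Y99.336
M3 S341
G1 X120.167 Y61.821 F2591
G1 X132.677 Y36.314
G1 X101.498 Y77.247
G1 X155.787 Y50.185
G1 X67.324 Y66.957
G1 X67.464 Y99.336
M5
G0 X42.850 Y77.530
M3 S532
G1 X78.570 Y77.530 F2196
G1 X78.570 Y20.674
G1 X42.850 Y20.674
G1 X42.850 Y77.530
M5
G0 X80.165 Y54.101
M3 S841
G1 X78.737 Y66.723 F1213
G1 X74.059 Y83.759
G1 X79.715 Y86.246
M5
G0 X0.000 Y0.000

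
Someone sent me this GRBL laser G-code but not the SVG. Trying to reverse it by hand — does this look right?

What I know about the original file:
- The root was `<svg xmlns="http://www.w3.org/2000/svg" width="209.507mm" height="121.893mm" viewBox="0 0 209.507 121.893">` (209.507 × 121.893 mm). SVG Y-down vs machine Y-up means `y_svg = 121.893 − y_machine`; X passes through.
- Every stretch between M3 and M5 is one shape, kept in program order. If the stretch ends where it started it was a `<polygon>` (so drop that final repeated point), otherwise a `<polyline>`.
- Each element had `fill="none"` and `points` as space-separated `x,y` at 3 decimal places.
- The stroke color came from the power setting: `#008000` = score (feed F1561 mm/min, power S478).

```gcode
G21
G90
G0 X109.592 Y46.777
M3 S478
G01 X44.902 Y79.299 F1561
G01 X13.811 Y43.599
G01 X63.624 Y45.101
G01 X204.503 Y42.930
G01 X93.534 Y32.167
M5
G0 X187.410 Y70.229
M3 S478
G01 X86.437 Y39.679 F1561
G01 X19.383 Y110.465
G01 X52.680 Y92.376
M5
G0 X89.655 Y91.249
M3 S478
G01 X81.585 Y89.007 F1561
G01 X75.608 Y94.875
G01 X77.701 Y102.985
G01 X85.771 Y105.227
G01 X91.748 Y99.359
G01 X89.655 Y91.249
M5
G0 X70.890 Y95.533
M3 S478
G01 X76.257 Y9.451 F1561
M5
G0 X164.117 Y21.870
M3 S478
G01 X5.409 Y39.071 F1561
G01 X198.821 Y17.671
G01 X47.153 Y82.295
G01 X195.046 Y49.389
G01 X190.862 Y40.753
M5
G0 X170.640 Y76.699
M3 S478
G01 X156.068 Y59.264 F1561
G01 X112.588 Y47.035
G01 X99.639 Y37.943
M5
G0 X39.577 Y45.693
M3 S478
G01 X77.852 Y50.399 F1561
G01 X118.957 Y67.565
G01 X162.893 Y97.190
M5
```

Machine Y-up, SVG Y-down with viewBox height 121.893, so y_svg = 121.893 − y_machine; X carries over. Every run uses S478, so all elements get stroke `#008000` (score).

Run 1: The run is open, so emit a `<polyline>` with points (Y-flipped): 109.592,75.116 44.902,42.594 13.811,78.294 63.624,76.792 204.503,78.963 93.534,89.726.

Run 2: The run is open, so emit a `<polyline>` with points (Y-flipped): 187.410,51.664 86.437,82.214 19.383,11.428 52.680,29.517.

Run 3: The run returns to its start, so emit a `<polygon>` with points (Y-flipped): 89.655,30.644 81.585,32.886 75.608,27.018 77.701,18.908 85.771,16.666 91.748,22.534.

Run 4: The run is open, so emit a `<polyline>` with points (Y-flipped): 70.890,26.360 76.257,112.442.

Run 5: The run is open, so emit a `<polyline>` with points (Y-flipped): 164.117,100.023 5.409,82.822 198.821,104.222 47.153,39.598 195.046,72.504 190.862,81.140.

Run 6: The run is open, so emit a `<polyline>` with points (Y-flipped): 170.640,45.194 156.068,62.629 112.588,74.858 99.639,83.950.

Run 7: The run is open, so emit a `<polyline>` with points (Y-flipped): 39.577,76.200 77.852,71.494 118.957,54.328 162.893,24.703.

<svg xmlns="http://www.w3.org/2000/svg" width="209.507mm" height="121.893mm" viewBox="0 0 209.507 121.893">
  <polyline points="109.592,75.116 44.902,42.594 13.811,78.294 63.624,76.792 204.503,78.963 93.534,89.726" fill="none" stroke="#008000"/>
  <polyline points="187.410,51.664 86.437,82.214 19.383,11.428 52.680,29.517" fill="none" stroke="#008000"/>
  <polygon points="89.655,30.644 81.585,32.886 75.608,27.018 77.701,18.908 85.771,16.666 91.748,22.534" fill="none" stroke="#008000"/>
  <polyline points="70.890,26.360 76.257,112.442" fill="none" stroke="#008000"/>
  <polyline points="164.117,100.023 5.409,82.822 198.821,104.222 47.153,39.598 195.046,72.504 190.862,81.140" fill="none" stroke="#008000"/>
  <polyline points="170.640,45.194 156.068,62.629 112.588,74.858 99.639,83.950" fill="none" stroke="#008000"/>
  <polyline points="39.577,76.200 77.852,71.494 118.957,54.328 162.893,24.703" fill="none" stroke="#008000"/>
</svg>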